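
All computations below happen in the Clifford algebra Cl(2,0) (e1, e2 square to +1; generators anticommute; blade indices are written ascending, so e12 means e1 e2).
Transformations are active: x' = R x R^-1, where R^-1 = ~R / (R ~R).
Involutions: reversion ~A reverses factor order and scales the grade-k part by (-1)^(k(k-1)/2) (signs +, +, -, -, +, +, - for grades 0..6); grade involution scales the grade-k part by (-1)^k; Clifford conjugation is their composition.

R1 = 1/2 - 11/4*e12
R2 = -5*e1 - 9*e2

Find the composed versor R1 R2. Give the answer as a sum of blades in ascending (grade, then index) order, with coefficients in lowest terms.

Distribute over the terms of R1 (each basis-blade product reordered to ascending indices, repeated generators contracted through their squares):
(1/2) R2 = -5/2*e1 - 9/2*e2
(-11/4*e12) R2 = 99/4*e1 - 55/4*e2
Summing the partial products and collecting blades:
Answer: 89/4*e1 - 73/4*e2


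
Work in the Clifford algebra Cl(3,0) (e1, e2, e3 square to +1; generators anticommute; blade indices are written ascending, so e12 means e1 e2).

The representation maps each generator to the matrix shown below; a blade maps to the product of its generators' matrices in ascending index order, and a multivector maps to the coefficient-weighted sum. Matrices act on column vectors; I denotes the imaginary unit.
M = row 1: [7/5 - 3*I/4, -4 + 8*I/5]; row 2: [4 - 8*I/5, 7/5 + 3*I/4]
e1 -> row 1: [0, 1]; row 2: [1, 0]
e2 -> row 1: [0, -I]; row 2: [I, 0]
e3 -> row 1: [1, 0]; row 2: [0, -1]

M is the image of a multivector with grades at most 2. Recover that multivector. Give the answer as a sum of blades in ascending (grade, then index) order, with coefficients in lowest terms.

Method: 1, rho(e1), rho(e2), rho(e3) form a trace-orthogonal basis of the 2x2 complex matrices (tr(X Y) = 2 if X = Y, else 0), so M = m0*1 + m1*rho(e1) + m2*rho(e2) + m3*rho(e3) with m0 = tr(M)/2 = 7/5, m1 = tr(M rho(e1))/2 = 0, m2 = tr(M rho(e2))/2 = -8/5 - 4*I, m3 = tr(M rho(e3))/2 = -3*I/4.
Multiplying table entries, the bivector images are rho(e12) = I*rho(e3), rho(e13) = -I*rho(e2), rho(e23) = I*rho(e1); with real blade coefficients the real parts of m0..m3 are the coefficients of 1, e1, e2, e3 and the imaginary parts give the bivectors (e23: Im m1, e13: -Im m2, e12: Im m3).
Answer: 7/5 - 8/5*e2 - 3/4*e12 + 4*e13


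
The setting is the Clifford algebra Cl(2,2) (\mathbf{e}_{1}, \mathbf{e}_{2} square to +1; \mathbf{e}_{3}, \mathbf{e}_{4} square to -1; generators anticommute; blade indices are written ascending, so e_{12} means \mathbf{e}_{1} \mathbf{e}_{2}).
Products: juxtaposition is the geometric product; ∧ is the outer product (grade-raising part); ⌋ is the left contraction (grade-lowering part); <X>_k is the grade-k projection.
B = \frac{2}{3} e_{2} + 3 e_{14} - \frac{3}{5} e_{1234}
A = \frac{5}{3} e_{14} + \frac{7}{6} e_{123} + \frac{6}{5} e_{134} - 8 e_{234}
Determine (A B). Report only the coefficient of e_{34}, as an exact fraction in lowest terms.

step 1: 5 + \frac{24}{5} e_{1} + \frac{18}{25} e_{2} - \frac{18}{5} e_{3} - \frac{7}{10} e_{4} - \frac{7}{9} e_{13} - e_{23} - \frac{16}{3} e_{34} - 24 e_{123} - \frac{10}{9} e_{124} + \frac{7}{2} e_{234} + \frac{4}{5} e_{1234}
Answer: -\frac{16}{3}


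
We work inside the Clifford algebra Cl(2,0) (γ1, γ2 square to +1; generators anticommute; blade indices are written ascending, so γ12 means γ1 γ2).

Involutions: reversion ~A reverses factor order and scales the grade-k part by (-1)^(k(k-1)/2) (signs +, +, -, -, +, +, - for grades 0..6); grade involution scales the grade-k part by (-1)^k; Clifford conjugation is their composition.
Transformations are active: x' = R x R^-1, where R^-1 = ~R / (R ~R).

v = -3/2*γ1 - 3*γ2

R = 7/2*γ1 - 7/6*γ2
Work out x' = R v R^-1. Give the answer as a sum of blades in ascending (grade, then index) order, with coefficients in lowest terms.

~R = 7/2*γ1 - 7/6*γ2, and R ~R = 245/18, so R^-1 = ~R / (245/18).
R v = -7/4 - 49/4*γ12
Answer: 3/5*γ1 + 33/10*γ2


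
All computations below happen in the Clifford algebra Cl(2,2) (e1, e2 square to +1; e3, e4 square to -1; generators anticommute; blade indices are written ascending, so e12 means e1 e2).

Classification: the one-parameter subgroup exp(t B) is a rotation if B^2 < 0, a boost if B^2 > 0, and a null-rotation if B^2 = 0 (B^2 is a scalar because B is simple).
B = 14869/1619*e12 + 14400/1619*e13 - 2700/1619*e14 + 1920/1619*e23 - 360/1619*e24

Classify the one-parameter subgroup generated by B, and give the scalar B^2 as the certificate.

B^2 term by term: the squares give (14869/1619)^2*(e12)^2 + (14400/1619)^2*(e13)^2 + (-2700/1619)^2*(e14)^2 + (1920/1619)^2*(e23)^2 + (-360/1619)^2*(e24)^2 = 221087161/2621161*(-1) + 207360000/2621161*(+1) + 7290000/2621161*(+1) + 3686400/2621161*(+1) + 129600/2621161*(+1) = -1 (each basis 2-blade squares to minus the product of its generators' squares); cross terms between blades sharing an index anticommute and cancel; the commuting (index-disjoint) pairs give grade-4 terms 2*c*c'*(blade product), which cancel blade by blade — e1234: 10368000/2621161 - 10368000/2621161 = 0 — confirming B is simple. So B^2 = -1.
Answer: rotation, certificate B^2 = -1. One invariant decides it: the square -1 survives every conjugation, and its sign is exactly the classification.


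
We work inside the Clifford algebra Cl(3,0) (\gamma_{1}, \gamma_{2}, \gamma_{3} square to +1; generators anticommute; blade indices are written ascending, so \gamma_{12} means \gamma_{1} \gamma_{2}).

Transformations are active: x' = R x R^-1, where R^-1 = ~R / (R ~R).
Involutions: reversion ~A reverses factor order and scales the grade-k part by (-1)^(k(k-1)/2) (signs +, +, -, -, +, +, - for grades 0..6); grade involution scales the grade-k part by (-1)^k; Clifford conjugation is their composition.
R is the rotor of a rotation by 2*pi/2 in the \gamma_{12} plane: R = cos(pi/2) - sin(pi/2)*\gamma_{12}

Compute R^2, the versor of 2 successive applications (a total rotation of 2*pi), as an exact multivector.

Rotor phase runs at HALF the rotation angle; powers of one rotor simply add phase, so after 2 steps in \gamma_{12} the phase is 2*pi/2 = \pi and R^2 = cos(\pi) - sin(\pi)*\gamma_{12}.
cos(\pi) = -1 and sin(\pi) = 0, so R^2 = -1. The total rotation 2*pi is 1 full turn, so every vector returns to itself, yet the rotor is -1, on the OTHER sheet of the double cover (an odd number of 2*pi turns).
Answer: -1


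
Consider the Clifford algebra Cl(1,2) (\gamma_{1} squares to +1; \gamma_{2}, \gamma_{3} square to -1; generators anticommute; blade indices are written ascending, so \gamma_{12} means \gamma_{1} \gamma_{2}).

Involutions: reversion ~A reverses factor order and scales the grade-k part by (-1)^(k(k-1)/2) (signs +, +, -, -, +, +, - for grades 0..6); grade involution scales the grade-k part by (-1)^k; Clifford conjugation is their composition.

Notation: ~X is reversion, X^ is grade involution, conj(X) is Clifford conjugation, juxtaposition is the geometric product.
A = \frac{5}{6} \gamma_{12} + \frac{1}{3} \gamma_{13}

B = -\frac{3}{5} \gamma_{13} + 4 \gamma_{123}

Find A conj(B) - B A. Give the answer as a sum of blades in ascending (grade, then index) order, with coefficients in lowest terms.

first term: \frac{1}{5} - \frac{4}{3} \gamma_{2} + \frac{10}{3} \gamma_{3} - \frac{1}{2} \gamma_{23}
second term: -\frac{1}{5} - \frac{4}{3} \gamma_{2} + \frac{10}{3} \gamma_{3} - \frac{1}{2} \gamma_{23}
Answer: \frac{2}{5}


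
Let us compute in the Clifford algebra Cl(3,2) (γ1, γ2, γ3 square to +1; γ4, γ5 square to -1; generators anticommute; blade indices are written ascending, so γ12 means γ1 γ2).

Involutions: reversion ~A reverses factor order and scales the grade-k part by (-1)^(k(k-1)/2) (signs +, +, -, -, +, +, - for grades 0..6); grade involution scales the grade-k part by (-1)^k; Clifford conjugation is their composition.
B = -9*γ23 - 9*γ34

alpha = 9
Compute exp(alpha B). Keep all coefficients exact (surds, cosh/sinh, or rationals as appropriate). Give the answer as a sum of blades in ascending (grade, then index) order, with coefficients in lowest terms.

B^2 term by term: the squares give (-9)^2*(γ23)^2 + (-9)^2*(γ34)^2 = 81*(-1) + 81*(+1) = 0 (each basis 2-blade squares to minus the product of its generators' squares); cross terms between blades sharing an index anticommute and cancel. So B^2 = 0.
B^2 = 0, and the exponential is exactly linear here: exp(alpha B) = 1 + alpha B (parabolic case).
Answer: 1 - 81*γ23 - 81*γ34


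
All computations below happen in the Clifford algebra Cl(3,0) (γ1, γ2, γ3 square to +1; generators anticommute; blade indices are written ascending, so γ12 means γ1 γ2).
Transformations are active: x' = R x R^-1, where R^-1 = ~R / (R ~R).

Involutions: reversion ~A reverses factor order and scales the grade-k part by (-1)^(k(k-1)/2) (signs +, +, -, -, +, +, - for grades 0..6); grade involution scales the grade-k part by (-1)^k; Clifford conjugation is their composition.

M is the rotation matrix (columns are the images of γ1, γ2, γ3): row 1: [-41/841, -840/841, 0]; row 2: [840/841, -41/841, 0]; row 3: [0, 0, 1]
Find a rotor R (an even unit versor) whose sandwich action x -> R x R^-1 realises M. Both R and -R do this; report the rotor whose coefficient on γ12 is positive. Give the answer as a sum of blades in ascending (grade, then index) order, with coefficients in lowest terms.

Method: write R = a + b12*γ12 + b13*γ13 + b23*γ23 with a^2 + b12^2 + b13^2 + b23^2 = 1 (so R^-1 = ~R). Expanding the columns R e_j ~R gives tr M = 4a^2 - 1 and, from the antisymmetric part, M21 - M12 = -4a*b12, M13 - M31 = 4a*b13, M32 - M23 = -4a*b23.
Here tr M = 759/841, so a^2 = (1 + tr M)/4 = 400/841 and a = ±20/29. Taking a = 20/29: M21 - M12 = 1680/841, M13 - M31 = 0, M32 - M23 = 0, giving b12 = -21/29, b13 = 0, b23 = 0, i.e. R = 20/29 - 21/29*γ12.
Its γ12 coefficient is negative, so report the other preimage -R.
Answer: -20/29 + 21/29*γ12. Uniqueness: Spin(3) -> SO(3) maps R and -R to the same rotation of trace 759/841; fixing the sign of the γ12 coefficient removes the ambiguity.


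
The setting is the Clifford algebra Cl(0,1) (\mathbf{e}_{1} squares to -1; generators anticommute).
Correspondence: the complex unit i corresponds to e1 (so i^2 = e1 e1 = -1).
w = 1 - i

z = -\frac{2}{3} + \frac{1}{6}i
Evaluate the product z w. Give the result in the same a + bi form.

In blades: z = -\frac{2}{3} + \frac{1}{6} e_{1}, w = 1 - e_{1}.
Distribute z over w term by term (generator squares from the signature, products reordered to ascending indices): (-\frac{2}{3})*w = -\frac{2}{3} + \frac{2}{3} e_{1}; (\frac{1}{6} e_{1})*w = \frac{1}{6} + \frac{1}{6} e_{1}.
Sum: -\frac{1}{2} + \frac{5}{6} e_{1}; translating back through the correspondence:
Answer: -\frac{1}{2} + \frac{5}{6}i


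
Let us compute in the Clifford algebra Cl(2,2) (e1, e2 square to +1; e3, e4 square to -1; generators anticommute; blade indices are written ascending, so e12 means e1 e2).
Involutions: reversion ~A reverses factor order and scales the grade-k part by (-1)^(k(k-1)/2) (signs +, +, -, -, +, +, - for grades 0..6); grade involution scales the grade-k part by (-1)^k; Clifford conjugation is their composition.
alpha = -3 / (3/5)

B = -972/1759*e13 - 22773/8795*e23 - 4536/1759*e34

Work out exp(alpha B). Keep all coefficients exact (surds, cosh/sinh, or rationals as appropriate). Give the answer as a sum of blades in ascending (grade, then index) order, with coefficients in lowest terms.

B^2 term by term: the squares give (-972/1759)^2*(e13)^2 + (-22773/8795)^2*(e23)^2 + (-4536/1759)^2*(e34)^2 = 944784/3094081*(+1) + 518609529/77352025*(+1) + 20575296/3094081*(-1) = 9/25 (each basis 2-blade squares to minus the product of its generators' squares); cross terms between blades sharing an index anticommute and cancel. So B^2 = 9/25.
B^2 = 9/25 — the positive square puts this in the hyperbolic regime; l = 3/5, alpha*l = -3, so exp(alpha B) = cosh(-3) + (sinh(-3)/(3/5))*B = cosh(3) + (-5*sinh(3)/3)*B.
Answer: cosh(3) + 1620*sinh(3)/1759*e13 + 7591*sinh(3)/1759*e23 + 7560*sinh(3)/1759*e34


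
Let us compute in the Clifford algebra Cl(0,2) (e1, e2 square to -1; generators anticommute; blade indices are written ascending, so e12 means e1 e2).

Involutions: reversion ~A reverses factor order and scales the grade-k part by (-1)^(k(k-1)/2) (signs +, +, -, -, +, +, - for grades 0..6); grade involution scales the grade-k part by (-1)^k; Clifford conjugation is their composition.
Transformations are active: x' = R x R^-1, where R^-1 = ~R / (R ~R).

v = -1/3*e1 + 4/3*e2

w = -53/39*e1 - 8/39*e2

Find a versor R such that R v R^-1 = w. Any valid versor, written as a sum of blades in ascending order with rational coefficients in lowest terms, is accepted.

Construction: equal norms (both -17/9) license R = v + w = -22/13*e1 + 44/39*e2 — nothing changes along that direction, while (v - w)/2 changes sign, so v maps onto w.
Answer: -22/13*e1 + 44/39*e2


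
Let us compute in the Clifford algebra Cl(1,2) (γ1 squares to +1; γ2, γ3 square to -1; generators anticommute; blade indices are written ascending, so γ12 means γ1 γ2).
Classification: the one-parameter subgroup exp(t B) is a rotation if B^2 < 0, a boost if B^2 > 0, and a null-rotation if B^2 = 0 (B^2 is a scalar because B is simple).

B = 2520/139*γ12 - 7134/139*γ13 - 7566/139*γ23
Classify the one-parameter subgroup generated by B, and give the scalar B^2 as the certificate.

B^2 term by term: the squares give (2520/139)^2*(γ12)^2 + (-7134/139)^2*(γ13)^2 + (-7566/139)^2*(γ23)^2 = 6350400/19321*(+1) + 50893956/19321*(+1) + 57244356/19321*(-1) = 0 (each basis 2-blade squares to minus the product of its generators' squares); cross terms between blades sharing an index anticommute and cancel. So B^2 = 0.
Answer: null-rotation, certificate B^2 = 0. B^2 = 0 is basis-independent, so its sign is the whole story.


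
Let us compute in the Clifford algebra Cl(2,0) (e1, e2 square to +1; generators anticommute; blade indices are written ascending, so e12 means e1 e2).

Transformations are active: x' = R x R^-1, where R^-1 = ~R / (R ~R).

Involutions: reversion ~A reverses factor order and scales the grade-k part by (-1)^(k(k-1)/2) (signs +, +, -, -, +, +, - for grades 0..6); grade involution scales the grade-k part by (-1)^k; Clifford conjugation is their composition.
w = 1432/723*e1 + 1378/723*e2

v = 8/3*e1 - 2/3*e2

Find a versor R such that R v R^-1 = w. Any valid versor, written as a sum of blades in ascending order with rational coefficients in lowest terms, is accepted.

Take R = v + w = 1120/241*e1 + 896/723*e2. Because q(v) = q(w) = 68/9, conjugation by R sends v exactly to w.
Answer: 1120/241*e1 + 896/723*e2


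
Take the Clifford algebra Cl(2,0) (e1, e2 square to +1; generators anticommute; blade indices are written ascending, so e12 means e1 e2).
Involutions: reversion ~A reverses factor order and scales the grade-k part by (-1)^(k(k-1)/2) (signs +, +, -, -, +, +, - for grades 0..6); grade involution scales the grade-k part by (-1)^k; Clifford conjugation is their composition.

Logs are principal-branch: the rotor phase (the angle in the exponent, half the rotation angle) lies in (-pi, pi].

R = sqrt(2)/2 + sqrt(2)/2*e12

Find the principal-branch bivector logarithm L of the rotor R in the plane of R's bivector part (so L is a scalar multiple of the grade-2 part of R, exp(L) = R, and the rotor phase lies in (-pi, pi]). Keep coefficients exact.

The scalar part of R is sqrt(2)/2, so the principal-branch rotor phase is pinned; divide the bivector part by its sine to get the unit plane — L is the phase times that plane.
Concretely: cos(phase) = sqrt(2)/2 gives phase = ±pi/4, and since phase/sin(phase) is even the sign is immaterial: L = (phase/sin(phase)) * <R>_2 = (sqrt(2)*pi/4) * <R>_2.
Answer: pi/4*e12


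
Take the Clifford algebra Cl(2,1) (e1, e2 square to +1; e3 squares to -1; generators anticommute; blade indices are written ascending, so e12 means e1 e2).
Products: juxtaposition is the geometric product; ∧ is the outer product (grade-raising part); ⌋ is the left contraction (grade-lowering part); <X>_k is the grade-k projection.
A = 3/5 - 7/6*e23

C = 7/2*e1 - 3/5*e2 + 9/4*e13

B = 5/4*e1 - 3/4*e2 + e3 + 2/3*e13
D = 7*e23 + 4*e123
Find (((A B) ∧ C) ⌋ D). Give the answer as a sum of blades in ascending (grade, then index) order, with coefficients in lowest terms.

step 1: 3/4*e1 + 43/60*e2 - 11/40*e3 + 7/9*e12 + 2/5*e13 - 35/24*e123
step 2: -71/24*e12 + 77/80*e13 - 33/200*e23 - 549/400*e123
step 3: -1329/200 - 33/50*e1 - 77/20*e2 + 71/6*e3
Answer: -1329/200 - 33/50*e1 - 77/20*e2 + 71/6*e3


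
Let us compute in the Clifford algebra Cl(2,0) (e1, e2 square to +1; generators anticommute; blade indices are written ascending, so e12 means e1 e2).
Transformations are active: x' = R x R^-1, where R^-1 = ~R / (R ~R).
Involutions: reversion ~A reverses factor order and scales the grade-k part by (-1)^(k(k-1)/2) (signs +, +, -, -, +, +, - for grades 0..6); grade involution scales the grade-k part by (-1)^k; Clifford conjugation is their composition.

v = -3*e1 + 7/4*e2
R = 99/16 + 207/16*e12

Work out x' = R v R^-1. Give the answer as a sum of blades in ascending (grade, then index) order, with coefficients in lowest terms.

~R = 99/16 - 207/16*e12, and R ~R = 26325/128, so R^-1 = ~R / (26325/128).
R v = 261/64*e1 + 3177/64*e2
Answer: 4219/1300*e1 + 402/325*e2


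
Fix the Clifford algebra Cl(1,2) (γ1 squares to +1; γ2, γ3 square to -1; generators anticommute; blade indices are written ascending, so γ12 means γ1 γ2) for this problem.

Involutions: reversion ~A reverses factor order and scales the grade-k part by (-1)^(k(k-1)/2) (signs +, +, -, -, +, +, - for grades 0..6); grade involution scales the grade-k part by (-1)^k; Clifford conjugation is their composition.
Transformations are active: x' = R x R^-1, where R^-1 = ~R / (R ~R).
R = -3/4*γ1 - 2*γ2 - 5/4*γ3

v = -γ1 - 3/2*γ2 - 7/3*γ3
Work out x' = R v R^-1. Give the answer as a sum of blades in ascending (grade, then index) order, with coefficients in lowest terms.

~R = -3/4*γ1 - 2*γ2 - 5/4*γ3, and R ~R = -5, so R^-1 = ~R / (-5).
R v = -31/6 - 7/8*γ12 + 1/2*γ13 + 67/24*γ23
Answer: -11/20*γ1 - 79/30*γ2 - 1/4*γ3


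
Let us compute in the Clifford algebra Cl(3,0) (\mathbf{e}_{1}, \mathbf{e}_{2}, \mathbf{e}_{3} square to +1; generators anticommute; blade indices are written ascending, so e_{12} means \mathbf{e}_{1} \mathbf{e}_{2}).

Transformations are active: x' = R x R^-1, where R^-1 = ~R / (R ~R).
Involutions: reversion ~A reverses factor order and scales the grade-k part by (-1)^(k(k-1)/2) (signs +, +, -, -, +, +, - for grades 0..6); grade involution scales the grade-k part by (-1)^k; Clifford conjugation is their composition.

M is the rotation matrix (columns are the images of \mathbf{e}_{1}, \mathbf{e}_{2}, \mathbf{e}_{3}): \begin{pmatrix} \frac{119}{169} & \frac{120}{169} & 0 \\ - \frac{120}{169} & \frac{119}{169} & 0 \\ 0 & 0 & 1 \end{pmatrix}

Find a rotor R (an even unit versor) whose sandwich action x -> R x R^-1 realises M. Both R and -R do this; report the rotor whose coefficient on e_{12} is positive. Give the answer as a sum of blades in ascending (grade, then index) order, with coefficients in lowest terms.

Method: write R = a + b12*e_{12} + b13*e_{13} + b23*e_{23} with a^2 + b12^2 + b13^2 + b23^2 = 1 (so R^-1 = ~R). Expanding the columns R e_j ~R gives tr M = 4a^2 - 1 and, from the antisymmetric part, M21 - M12 = -4a*b12, M13 - M31 = 4a*b13, M32 - M23 = -4a*b23.
Here tr M = \frac{407}{169}, so a^2 = (1 + tr M)/4 = \frac{144}{169} and a = ±\frac{12}{13}. Taking a = \frac{12}{13}: M21 - M12 = -\frac{240}{169}, M13 - M31 = 0, M32 - M23 = 0, giving b12 = \frac{5}{13}, b13 = 0, b23 = 0, i.e. R = \frac{12}{13} + \frac{5}{13} e_{12}.
Its e_{12} coefficient is already positive.
Answer: \frac{12}{13} + \frac{5}{13} e_{12}. Key observation: the double cover Spin(3) -> SO(3) sends R and -R to the same matrix (trace \frac{407}{169} here), so the stated sign of the e_{12} coefficient is what selects one sheet.


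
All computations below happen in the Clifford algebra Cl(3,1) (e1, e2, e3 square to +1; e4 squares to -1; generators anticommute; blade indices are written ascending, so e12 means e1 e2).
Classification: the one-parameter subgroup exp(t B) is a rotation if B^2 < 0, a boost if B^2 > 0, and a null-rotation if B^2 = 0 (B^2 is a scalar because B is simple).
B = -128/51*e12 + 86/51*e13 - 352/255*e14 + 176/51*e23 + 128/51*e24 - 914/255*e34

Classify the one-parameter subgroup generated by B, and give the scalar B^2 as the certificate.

B^2 term by term: the squares give (-128/51)^2*(e12)^2 + (86/51)^2*(e13)^2 + (-352/255)^2*(e14)^2 + (176/51)^2*(e23)^2 + (128/51)^2*(e24)^2 + (-914/255)^2*(e34)^2 = 16384/2601*(-1) + 7396/2601*(-1) + 123904/65025*(+1) + 30976/2601*(-1) + 16384/2601*(+1) + 835396/65025*(+1) = 0 (each basis 2-blade squares to minus the product of its generators' squares); cross terms between blades sharing an index anticommute and cancel; the commuting (index-disjoint) pairs give grade-4 terms 2*c*c'*(blade product), which cancel blade by blade — e1234: 233984/13005 - 22016/2601 - 123904/13005 = 0 — confirming B is simple. So B^2 = 0.
Answer: null-rotation, certificate B^2 = 0. Note: conjugating B changes its blade decomposition but never the scalar B^2 = 0, whose sign settles the classification.


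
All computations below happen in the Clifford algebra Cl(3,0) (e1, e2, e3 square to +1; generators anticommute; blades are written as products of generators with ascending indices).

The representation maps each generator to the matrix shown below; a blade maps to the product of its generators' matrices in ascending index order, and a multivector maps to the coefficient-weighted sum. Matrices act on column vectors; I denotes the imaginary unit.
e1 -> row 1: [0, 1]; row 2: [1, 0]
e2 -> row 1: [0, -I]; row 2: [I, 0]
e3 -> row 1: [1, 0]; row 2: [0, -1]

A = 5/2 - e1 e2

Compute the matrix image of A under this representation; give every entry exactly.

Bivector images (products of the table entries): rho(e1 e2) = rho(e1)rho(e2) = row 1: [I, 0]; row 2: [0, -I].
M = (5/2)*1 + (-1)*rho(e1 e2), summed entrywise (1 is the identity matrix):
Answer: row 1: [5/2 - I, 0]; row 2: [0, 5/2 + I]


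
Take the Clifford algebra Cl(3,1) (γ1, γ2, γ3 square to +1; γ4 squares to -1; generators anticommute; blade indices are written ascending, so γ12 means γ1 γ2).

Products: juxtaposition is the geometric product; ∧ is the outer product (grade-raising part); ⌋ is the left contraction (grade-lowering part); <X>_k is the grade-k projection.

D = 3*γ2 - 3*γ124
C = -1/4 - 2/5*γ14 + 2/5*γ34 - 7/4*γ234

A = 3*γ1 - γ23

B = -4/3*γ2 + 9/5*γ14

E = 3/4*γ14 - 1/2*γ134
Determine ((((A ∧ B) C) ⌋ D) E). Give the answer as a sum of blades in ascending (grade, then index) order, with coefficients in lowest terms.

step 1: -4*γ12 - 9/5*γ1234
step 2: 63/20*γ1 + 7/25*γ12 + 18/25*γ23 - 8/5*γ24 + 7*γ134 - 23/20*γ1234
step 3: 24/5*γ1 + 21/25*γ4 - 189/20*γ24
step 4: 63/100*γ1 + 18/5*γ4 + 567/80*γ12 + 21/50*γ13 - 12/5*γ34 + 189/40*γ123
Answer: 63/100*γ1 + 18/5*γ4 + 567/80*γ12 + 21/50*γ13 - 12/5*γ34 + 189/40*γ123


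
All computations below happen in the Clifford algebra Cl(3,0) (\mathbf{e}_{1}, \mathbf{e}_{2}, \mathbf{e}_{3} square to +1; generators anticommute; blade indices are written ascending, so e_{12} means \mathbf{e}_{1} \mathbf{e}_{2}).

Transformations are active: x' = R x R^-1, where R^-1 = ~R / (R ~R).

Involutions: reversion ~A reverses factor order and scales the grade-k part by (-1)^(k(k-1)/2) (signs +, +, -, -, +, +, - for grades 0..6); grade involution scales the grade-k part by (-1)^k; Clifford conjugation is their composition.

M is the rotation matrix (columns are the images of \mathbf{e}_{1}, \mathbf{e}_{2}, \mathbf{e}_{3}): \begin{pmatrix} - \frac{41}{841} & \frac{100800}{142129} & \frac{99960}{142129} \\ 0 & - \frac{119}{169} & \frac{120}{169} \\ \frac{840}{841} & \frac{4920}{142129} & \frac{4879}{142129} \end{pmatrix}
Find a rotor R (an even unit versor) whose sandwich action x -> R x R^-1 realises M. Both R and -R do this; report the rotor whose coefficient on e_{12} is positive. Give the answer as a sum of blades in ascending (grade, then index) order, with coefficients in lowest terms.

Method: write R = a + b12*e_{12} + b13*e_{13} + b23*e_{23} with a^2 + b12^2 + b13^2 + b23^2 = 1 (so R^-1 = ~R). Expanding the columns R e_j ~R gives tr M = 4a^2 - 1 and, from the antisymmetric part, M21 - M12 = -4a*b12, M13 - M31 = 4a*b13, M32 - M23 = -4a*b23.
Here tr M = -\frac{102129}{142129}, so a^2 = (1 + tr M)/4 = \frac{10000}{142129} and a = ±\frac{100}{377}. Taking a = \frac{100}{377}: M21 - M12 = -\frac{100800}{142129}, M13 - M31 = -\frac{42000}{142129}, M32 - M23 = -\frac{96000}{142129}, giving b12 = \frac{252}{377}, b13 = -\frac{105}{377}, b23 = \frac{240}{377}, i.e. R = \frac{100}{377} + \frac{252}{377} e_{12} - \frac{105}{377} e_{13} + \frac{240}{377} e_{23}.
Its e_{12} coefficient is already positive.
Answer: \frac{100}{377} + \frac{252}{377} e_{12} - \frac{105}{377} e_{13} + \frac{240}{377} e_{23}. Uniqueness: Spin(3) -> SO(3) maps R and -R to the same rotation of trace -\frac{102129}{142129}; fixing the sign of the e_{12} coefficient removes the ambiguity.


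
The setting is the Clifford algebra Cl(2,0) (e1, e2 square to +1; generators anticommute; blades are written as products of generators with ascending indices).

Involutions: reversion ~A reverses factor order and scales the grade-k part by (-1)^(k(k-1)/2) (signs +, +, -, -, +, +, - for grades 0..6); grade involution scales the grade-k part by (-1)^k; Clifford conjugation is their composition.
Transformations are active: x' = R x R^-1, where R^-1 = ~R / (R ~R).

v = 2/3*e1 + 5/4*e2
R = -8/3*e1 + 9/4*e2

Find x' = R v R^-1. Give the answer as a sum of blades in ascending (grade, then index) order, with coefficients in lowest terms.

~R = -8/3*e1 + 9/4*e2, and R ~R = 1753/144, so R^-1 = ~R / (1753/144).
R v = 149/144 - 29/6*e1 e2
Answer: -5890/5259*e1 - 6083/7012*e2


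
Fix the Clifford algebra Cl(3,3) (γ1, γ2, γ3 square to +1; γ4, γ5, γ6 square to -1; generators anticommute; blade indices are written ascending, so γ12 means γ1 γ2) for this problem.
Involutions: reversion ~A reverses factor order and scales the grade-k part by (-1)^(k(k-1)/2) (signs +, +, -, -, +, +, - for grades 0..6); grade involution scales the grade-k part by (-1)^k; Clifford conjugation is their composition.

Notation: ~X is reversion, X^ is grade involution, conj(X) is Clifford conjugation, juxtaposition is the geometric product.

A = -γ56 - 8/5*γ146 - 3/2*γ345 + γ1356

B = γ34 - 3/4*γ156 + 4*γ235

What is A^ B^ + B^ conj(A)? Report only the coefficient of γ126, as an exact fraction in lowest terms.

first term: 3/4*γ1 + 3/4*γ3 + 3/2*γ5 - 6*γ24 + 6/5*γ45 + 4*γ126 + 8/5*γ136 + 4*γ236 + 9/8*γ1346 + γ1456 - γ3456 + 32/5*γ123456
second term: -3/4*γ1 - 3/4*γ3 - 3/2*γ5 - 6*γ24 + 6/5*γ45 + 4*γ126 + 8/5*γ136 + 4*γ236 - 9/8*γ1346 - γ1456 + γ3456 + 32/5*γ123456
Answer: 8


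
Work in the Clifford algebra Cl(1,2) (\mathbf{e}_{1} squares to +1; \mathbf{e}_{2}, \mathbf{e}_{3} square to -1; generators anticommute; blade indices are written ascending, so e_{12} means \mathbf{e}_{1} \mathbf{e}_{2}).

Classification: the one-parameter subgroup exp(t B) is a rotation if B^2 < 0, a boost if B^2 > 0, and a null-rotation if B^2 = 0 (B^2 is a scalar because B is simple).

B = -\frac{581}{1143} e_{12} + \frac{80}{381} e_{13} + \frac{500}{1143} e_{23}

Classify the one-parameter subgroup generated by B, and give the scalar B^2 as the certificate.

B^2 term by term: the squares give (-\frac{581}{1143})^2*(e_{12})^2 + (\frac{80}{381})^2*(e_{13})^2 + (\frac{500}{1143})^2*(e_{23})^2 = \frac{337561}{1306449}*(+1) + \frac{6400}{145161}*(+1) + \frac{250000}{1306449}*(-1) = \frac{1}{9} (each basis 2-blade squares to minus the product of its generators' squares); cross terms between blades sharing an index anticommute and cancel. So B^2 = \frac{1}{9}.
Answer: boost, certificate B^2 = \frac{1}{9}. Key observation: B^2 = \frac{1}{9} is a conjugation invariant, so its sign decides the class regardless of the surface form of B.


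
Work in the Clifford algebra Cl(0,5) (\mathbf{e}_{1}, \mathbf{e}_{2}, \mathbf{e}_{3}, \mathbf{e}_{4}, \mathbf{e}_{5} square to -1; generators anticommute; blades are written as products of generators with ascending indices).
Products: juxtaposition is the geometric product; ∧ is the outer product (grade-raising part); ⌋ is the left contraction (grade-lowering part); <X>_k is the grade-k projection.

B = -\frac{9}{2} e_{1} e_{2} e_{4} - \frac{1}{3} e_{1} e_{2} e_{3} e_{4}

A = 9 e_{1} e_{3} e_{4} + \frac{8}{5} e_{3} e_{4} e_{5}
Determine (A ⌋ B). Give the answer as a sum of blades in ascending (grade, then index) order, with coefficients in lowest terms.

step 1: -3 e_{2}
Answer: -3 e_{2}


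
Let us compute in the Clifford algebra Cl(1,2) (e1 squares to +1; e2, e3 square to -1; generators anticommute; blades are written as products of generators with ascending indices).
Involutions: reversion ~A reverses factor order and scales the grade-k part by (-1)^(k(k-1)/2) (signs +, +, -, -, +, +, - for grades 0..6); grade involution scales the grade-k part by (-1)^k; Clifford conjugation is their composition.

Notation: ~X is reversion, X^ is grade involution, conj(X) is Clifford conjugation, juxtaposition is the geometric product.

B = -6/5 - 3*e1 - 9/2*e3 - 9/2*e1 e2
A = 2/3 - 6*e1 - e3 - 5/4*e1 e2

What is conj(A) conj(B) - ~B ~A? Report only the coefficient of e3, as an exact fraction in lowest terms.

first term: 733/40 - 26/5*e1 + 93/4*e2 + 9/5*e3 + 3/2*e1 e2 + 24*e1 e3 + 81/8*e1 e2 e3
second term: 733/40 + 26/5*e1 + 93/4*e2 - 9/5*e3 + 3/2*e1 e2 - 24*e1 e3 - 81/8*e1 e2 e3
Answer: 18/5


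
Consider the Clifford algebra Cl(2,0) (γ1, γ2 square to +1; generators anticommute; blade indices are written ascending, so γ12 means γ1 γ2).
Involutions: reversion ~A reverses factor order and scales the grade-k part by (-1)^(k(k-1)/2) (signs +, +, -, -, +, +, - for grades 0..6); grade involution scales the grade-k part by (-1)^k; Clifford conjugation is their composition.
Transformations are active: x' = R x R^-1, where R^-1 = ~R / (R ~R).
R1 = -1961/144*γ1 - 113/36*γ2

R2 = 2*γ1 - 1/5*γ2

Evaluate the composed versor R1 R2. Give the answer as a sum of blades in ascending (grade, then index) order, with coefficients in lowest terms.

Distribute over the terms of R1 (each basis-blade product reordered to ascending indices, repeated generators contracted through their squares):
(-1961/144*γ1) R2 = -1961/72 + 1961/720*γ12
(-113/36*γ2) R2 = 113/180 + 113/18*γ12
Summing the partial products and collecting blades:
Answer: -3193/120 + 6481/720*γ12


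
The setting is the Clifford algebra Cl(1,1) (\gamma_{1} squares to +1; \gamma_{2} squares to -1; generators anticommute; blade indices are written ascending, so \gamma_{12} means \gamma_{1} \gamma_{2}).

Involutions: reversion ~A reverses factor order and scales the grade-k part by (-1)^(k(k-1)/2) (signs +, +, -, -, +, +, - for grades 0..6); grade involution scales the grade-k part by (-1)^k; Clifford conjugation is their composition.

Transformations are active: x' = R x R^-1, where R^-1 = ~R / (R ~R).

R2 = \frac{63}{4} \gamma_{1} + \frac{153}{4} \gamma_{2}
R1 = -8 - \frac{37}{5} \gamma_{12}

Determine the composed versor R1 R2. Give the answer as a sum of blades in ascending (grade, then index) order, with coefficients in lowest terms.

Distribute over the terms of R1 (each basis-blade product reordered to ascending indices, repeated generators contracted through their squares):
(-8) R2 = -126 \gamma_{1} - 306 \gamma_{2}
(-\frac{37}{5} \gamma_{12}) R2 = \frac{5661}{20} \gamma_{1} + \frac{2331}{20} \gamma_{2}
Summing the partial products and collecting blades:
Answer: \frac{3141}{20} \gamma_{1} - \frac{3789}{20} \gamma_{2}


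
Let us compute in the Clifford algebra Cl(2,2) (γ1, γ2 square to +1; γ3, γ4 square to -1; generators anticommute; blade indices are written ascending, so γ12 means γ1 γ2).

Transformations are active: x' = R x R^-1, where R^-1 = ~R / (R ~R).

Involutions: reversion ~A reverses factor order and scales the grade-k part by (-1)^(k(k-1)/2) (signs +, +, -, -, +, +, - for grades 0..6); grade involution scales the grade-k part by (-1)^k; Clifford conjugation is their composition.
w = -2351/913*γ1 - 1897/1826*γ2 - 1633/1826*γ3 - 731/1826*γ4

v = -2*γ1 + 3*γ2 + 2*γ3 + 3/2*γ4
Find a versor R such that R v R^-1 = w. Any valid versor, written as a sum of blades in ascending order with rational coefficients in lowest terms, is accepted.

Reasoning: v^2 = w^2 = 27/4 since conjugation preserves the quadratic form; R = v + w = -4177/913*γ1 + 3581/1826*γ2 + 2019/1826*γ3 + 1004/913*γ4 is then valid when invertible, keeping its own part and reversing (v - w)/2.
Answer: -4177/913*γ1 + 3581/1826*γ2 + 2019/1826*γ3 + 1004/913*γ4


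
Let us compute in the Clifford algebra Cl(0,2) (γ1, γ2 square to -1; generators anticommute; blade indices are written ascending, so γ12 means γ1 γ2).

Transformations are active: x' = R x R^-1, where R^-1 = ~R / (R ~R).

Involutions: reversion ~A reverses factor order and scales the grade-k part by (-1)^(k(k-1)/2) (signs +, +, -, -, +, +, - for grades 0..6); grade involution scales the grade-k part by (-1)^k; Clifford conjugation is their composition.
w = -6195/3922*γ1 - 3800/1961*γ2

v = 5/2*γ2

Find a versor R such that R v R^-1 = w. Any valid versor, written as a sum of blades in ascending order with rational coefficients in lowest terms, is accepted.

Since q(v) = q(w) = -25/4, the sum R = v + w = -6195/3922*γ1 + 2205/3922*γ2 does the job whenever invertible.
Answer: -6195/3922*γ1 + 2205/3922*γ2


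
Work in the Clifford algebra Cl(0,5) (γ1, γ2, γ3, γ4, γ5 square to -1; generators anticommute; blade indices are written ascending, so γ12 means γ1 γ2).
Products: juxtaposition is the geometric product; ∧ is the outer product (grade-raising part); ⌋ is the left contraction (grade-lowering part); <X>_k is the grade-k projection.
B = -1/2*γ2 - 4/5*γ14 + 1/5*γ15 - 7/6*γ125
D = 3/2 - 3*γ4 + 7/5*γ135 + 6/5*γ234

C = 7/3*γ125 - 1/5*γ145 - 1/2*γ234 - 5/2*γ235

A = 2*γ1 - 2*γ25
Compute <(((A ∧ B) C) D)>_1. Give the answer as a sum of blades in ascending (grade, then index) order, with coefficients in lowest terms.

step 1: -γ12 - 8/5*γ1245
step 2: -8/25*γ2 - 56/15*γ4 + 7/3*γ5 + 7/2*γ134 - 33/10*γ135 + 1/5*γ245
step 3: -791/50 - 12/25*γ2 - 28/5*γ4 + 7/2*γ5 - 21/5*γ12 + 217/30*γ13 + 112/25*γ23 + 24/25*γ24 - 3/5*γ25 + 48/125*γ34 - 6/25*γ35 + 21/10*γ45 + 21/4*γ134 - 99/20*γ135 + 3/10*γ245 + 7/25*γ1234 + 56/125*γ1235 + 99/25*γ1245 - 2269/150*γ1345 - 14/5*γ2345
step 4: -12/25*γ2 - 28/5*γ4 + 7/2*γ5
Answer: -12/25*γ2 - 28/5*γ4 + 7/2*γ5


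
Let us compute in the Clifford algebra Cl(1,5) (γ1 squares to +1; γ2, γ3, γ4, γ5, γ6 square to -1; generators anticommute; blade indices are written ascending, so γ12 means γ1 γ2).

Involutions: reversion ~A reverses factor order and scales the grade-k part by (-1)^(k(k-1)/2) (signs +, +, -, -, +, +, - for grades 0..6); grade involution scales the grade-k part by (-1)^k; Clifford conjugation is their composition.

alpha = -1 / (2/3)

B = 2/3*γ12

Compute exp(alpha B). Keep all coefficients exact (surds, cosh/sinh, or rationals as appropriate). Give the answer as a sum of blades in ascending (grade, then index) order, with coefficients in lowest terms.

B^2 = (2/3)^2*(γ12)^2 = 4/9*(+1) = 4/9 (a basis 2-blade squares to minus the product of its generators' squares).
B^2 = 4/9 — the positive square puts this in the hyperbolic regime; l = 2/3, alpha*l = -1, so exp(alpha B) = cosh(-1) + (sinh(-1)/(2/3))*B = cosh(1) + (-3*sinh(1)/2)*B.
Answer: cosh(1) - sinh(1)*γ12


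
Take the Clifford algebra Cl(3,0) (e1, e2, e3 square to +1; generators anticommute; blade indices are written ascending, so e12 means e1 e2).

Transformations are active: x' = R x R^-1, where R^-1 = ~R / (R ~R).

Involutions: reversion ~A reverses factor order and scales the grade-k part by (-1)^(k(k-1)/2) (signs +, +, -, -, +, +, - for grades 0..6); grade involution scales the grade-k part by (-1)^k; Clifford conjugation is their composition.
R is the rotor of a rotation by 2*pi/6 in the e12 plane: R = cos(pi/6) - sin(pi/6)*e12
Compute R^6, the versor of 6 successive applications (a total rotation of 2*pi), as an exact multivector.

Because a rotor carries half the rotation angle, composing 6 copies of this e12-plane rotor multiplies the phase: 6*(pi/6) = pi, hence R^6 = cos(pi) - sin(pi)*e12.
cos(pi) = -1 and sin(pi) = 0, so R^6 = -1. The total rotation 2*pi is 1 full turn, so every vector returns to itself, yet the rotor is -1, on the OTHER sheet of the double cover (an odd number of 2*pi turns).
Answer: -1


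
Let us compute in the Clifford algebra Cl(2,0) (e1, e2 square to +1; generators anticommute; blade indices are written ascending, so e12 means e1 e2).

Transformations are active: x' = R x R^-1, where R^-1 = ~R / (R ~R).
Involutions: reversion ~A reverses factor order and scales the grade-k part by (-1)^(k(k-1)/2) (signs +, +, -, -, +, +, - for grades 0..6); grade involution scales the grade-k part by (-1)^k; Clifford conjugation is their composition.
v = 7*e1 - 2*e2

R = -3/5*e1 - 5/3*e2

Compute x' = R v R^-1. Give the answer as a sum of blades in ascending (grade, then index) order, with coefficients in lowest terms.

~R = -3/5*e1 - 5/3*e2, and R ~R = 706/225, so R^-1 = ~R / (706/225).
R v = -13/15 + 193/15*e12
Answer: -2354/353*e1 + 1031/353*e2


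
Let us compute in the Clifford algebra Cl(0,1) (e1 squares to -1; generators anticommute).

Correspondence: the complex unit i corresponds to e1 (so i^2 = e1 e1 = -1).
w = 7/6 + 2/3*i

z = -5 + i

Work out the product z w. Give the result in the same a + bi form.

In blades: z = -5 + e1, w = 7/6 + 2/3*e1.
Distribute z over w term by term (generator squares from the signature, products reordered to ascending indices): (-5)*w = -35/6 - 10/3*e1; (e1)*w = -2/3 + 7/6*e1.
Sum: -13/2 - 13/6*e1; translating back through the correspondence:
Answer: -13/2 - 13/6*i


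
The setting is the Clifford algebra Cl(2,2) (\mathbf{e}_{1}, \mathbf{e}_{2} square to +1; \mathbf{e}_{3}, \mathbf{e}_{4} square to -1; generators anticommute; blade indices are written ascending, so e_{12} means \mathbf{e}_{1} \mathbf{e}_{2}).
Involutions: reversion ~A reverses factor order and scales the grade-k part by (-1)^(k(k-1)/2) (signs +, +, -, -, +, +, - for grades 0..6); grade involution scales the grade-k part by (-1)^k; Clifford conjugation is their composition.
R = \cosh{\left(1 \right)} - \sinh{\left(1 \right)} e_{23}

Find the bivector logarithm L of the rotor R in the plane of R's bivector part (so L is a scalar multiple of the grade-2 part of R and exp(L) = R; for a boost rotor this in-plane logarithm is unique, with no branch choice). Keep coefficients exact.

The scalar part of R is \cosh{\left(1 \right)}, giving the rapidity magnitude (cosh is even); the bivector part supplies orientation, its quotient by sinh of the rapidity is the plane, and L = rapidity * plane — unique in that plane, since flipping both signs leaves L unchanged.
Concretely: cosh(rapidity) = \cosh{\left(1 \right)} gives rapidity = ±1, and since rapidity/sinh(rapidity) is even the sign is immaterial: L = (rapidity/sinh(rapidity)) * <R>_2 = (\frac{1}{\sinh{\left(1 \right)}}) * <R>_2.
Answer: -e_{23}


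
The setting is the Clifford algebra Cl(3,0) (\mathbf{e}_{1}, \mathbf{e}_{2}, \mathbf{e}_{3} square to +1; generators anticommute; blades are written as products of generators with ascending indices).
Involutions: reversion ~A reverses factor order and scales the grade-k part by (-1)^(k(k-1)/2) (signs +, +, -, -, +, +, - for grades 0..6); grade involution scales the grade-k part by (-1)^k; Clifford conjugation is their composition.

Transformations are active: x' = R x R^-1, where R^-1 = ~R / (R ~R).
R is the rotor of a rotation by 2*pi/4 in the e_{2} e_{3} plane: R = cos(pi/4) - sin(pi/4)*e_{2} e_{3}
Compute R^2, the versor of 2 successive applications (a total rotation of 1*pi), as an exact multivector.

Because a rotor carries half the rotation angle, composing 2 copies of this e_{2} e_{3}-plane rotor multiplies the phase: 2*(pi/4) = \frac{\pi}{2}, hence R^2 = cos(\frac{\pi}{2}) - sin(\frac{\pi}{2})*e_{2} e_{3}.
cos(\frac{\pi}{2}) = 0 and sin(\frac{\pi}{2}) = 1, so R^2 = -e_{2} e_{3}. The net rotation is 1*pi; the rotor keeps the half-angle phase exactly.
Answer: -e_{2} e_{3}
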